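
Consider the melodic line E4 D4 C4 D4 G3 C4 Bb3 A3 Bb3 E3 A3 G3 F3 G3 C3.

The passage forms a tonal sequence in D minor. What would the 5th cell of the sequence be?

The 5-note cells begin on E4, C4, A3 — each down a 3rd from the last.
Continuing the starts: F3 → D3.
Statement 5 starts on D3 and keeps the same diatonic contour: D3 C3 Bb2 C3 F2.

D3 C3 Bb2 C3 F2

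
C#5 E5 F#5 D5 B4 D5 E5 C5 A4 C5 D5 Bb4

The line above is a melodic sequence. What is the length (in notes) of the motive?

4

Try groups of 4 (3 cells in 12 notes):
C#5 E5 F#5 D5 | B4 D5 E5 C5 | A4 C5 D5 Bb4
Each cell is the previous one down a 2nd — so the unit is 4 notes.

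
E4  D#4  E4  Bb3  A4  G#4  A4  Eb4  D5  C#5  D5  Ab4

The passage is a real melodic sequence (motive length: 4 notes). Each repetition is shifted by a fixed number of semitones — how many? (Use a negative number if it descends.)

5

Unit = 4 notes; the statements start on E4, A4, D5, moving up a 4th each time.
Counting half-steps from E4 to A4: 5.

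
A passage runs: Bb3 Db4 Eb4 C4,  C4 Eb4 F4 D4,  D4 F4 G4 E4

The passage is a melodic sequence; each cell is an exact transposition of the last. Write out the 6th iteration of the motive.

The 4-note cells begin on Bb3, C4, D4 — each up a 2nd from the last.
Extending up a 2nd: E4 → F#4 → G#4.
From G#4 the exact shape gives G#4 B4 C#5 A#4.

G#4 B4 C#5 A#4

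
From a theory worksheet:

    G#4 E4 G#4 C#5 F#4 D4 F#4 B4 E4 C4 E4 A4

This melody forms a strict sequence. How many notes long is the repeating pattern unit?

12 notes total. Splitting into 3 groups of 4:
G#4 E4 G#4 C#5 | F#4 D4 F#4 B4 | E4 C4 E4 A4
Every group is a transposition down a 2nd of the one before; no shorter unit works.

4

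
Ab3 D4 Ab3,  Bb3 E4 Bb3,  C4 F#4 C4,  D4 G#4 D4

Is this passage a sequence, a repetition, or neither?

Each 3-note cell is the previous one transposed up a 2nd.

sequence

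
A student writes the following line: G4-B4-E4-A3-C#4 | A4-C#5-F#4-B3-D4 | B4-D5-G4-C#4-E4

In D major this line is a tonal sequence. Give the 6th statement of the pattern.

The 5-note cells begin on G4, A4, B4 — each up a 2nd from the last.
Carrying on: C#5 → D5 → E5.
So cell 6 is E5 G5 C#5 F#4 A4.

E5 G5 C#5 F#4 A4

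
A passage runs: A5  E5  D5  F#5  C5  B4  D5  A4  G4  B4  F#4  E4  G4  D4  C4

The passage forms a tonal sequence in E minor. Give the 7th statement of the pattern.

The 3-note cells begin on A5, F#5, D5, B4, G4 — each down a 3rd from the last.
Extending down a 3rd: E4 → C4.
So cell 7 is C4 G3 F#3.

C4 G3 F#3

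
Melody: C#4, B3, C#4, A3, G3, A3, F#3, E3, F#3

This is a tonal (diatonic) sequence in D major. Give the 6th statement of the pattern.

Taking 3-note groups, the heads are C#4, A3, F#3: the pattern moves down a 3rd.
Continuing the starts: D3 → B2 → G2.
So cell 6 is G2 F#2 G2.

G2 F#2 G2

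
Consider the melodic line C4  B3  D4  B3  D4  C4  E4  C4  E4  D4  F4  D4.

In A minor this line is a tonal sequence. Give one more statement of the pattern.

Taking 4-note groups, the heads are C4, D4, E4: the pattern moves up a 2nd.
So cell 4 is F4 E4 G4 E4.

F4 E4 G4 E4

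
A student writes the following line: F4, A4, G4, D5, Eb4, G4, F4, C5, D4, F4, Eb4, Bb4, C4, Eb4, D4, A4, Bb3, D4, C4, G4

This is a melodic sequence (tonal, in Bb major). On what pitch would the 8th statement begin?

With a 4-note motive the entries are F4, Eb4, D4, C4, Bb3, each down a 2nd from the previous.
Continuing: A3 → G3 → F3. Statement 8 starts on F3.

F3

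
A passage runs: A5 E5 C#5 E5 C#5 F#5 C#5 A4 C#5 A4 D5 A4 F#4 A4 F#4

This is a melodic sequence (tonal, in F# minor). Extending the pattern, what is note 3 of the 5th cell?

Grouping in 5s, the 3rd note of each cell is C#5, A4, F#4.
Extending down a 3rd: D4 → B3.

B3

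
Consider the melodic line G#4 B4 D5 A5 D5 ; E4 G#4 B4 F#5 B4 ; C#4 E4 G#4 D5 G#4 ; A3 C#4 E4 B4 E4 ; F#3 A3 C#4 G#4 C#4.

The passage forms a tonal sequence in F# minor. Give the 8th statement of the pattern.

Unit = 5 notes; the statements start on G#4, E4, C#4, A3, F#3, moving down a 3rd each time.
Continuing the starts: D3 → B2 → G#2.
So cell 8 is G#2 B2 D3 A3 D3.

G#2 B2 D3 A3 D3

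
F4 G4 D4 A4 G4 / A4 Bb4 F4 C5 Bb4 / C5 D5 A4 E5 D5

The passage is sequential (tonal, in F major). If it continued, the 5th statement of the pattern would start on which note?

G5

The 5-note cells begin on F4, A4, C5 — each up a 3rd from the last.
Continuing: E5 → G5. Statement 5 starts on G5.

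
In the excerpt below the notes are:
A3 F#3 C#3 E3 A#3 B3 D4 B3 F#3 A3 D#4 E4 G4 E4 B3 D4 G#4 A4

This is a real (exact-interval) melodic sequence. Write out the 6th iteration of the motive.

Bb5 G5 D5 F5 B5 C6

Taking 6-note groups, the heads are A3, D4, G4: the pattern moves up a 4th.
Extending up a 4th: C5 → F5 → Bb5.
So cell 6 is Bb5 G5 D5 F5 B5 C6.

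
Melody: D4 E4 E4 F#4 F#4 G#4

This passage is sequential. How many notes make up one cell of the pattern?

There are 6 notes; a 2-note unit gives 3 cells:
D4 E4 | E4 F#4 | F#4 G#4
Each cell is the previous one up a 2nd — so the unit is 2 notes.

2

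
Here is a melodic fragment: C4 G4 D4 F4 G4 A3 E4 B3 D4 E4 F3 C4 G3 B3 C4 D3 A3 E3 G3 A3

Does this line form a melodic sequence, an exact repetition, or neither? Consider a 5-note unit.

sequence

Each 5-note cell is the previous one transposed down a 3rd.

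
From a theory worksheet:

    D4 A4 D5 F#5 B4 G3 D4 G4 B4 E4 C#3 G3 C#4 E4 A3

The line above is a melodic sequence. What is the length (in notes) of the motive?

5

Try groups of 5 (3 cells in 15 notes):
D4 A4 D5 F#5 B4 | G3 D4 G4 B4 E4 | C#3 G3 C#4 E4 A3
Each cell is the previous one down a 5th — so the unit is 5 notes.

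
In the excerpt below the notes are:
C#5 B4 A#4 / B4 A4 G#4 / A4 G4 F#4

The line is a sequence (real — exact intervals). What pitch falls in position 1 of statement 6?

Eb4

With 3-note cells, note 1 of each statement runs C#5, B4, A4.
Extending down a 2nd: G4 → F4 → Eb4.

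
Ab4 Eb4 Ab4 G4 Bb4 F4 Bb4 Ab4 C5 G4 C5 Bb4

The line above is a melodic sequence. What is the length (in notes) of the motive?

4

Try groups of 4 (3 cells in 12 notes):
Ab4 Eb4 Ab4 G4 | Bb4 F4 Bb4 Ab4 | C5 G4 C5 Bb4
Each cell is the previous one up a 2nd — so the unit is 4 notes.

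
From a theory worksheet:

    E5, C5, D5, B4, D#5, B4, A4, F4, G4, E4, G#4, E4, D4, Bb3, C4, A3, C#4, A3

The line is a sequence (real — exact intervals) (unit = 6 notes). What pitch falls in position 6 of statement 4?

Grouping in 6s, the 6th note of each cell is B4, E4, A3.
From A3, down a 5th gives D3.

D3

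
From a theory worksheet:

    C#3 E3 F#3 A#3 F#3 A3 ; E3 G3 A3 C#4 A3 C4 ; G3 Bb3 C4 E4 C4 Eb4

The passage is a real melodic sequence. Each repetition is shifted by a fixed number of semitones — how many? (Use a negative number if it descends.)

Taking 6-note groups, the heads are C#3, E3, G3: the pattern moves up a 3rd.
C#3 to E3 spans +3 semitones.

3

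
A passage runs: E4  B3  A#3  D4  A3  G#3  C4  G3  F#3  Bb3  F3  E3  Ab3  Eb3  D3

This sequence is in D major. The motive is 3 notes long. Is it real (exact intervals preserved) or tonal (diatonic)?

Each cell has the same semitone pattern (-5, -1) — intervals are preserved exactly.
And A#3 lies outside D major, so the sequence is real rather than tonal.

real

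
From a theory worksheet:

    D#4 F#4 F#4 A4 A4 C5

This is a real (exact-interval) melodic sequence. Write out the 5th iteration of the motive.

Eb5 Gb5

The 2-note cells begin on D#4, F#4, A4 — each up a 3rd from the last.
Continuing the starts: C5 → Eb5.
From Eb5 the exact shape gives Eb5 Gb5.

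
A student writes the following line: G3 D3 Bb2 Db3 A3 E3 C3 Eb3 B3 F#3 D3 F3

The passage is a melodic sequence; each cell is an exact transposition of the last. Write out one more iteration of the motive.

C#4 G#3 E3 G3

Unit = 4 notes; the statements start on G3, A3, B3, moving up a 2nd each time.
Statement 4 starts on C#4 and keeps the same exact contour: C#4 G#3 E3 G3.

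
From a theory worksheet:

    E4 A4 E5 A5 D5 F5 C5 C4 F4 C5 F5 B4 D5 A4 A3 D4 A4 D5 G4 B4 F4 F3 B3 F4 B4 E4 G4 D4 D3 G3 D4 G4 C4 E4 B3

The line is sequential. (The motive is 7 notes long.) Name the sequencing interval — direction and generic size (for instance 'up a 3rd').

down a 3rd

Unit = 7 notes; the statements start on E4, C4, A3, F3, D3, moving down a 3rd each time.
E4 to C4 is down a 3rd.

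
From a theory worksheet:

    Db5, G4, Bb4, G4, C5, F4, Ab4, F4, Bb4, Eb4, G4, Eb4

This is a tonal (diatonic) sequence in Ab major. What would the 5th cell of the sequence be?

Taking 4-note groups, the heads are Db5, C5, Bb4: the pattern moves down a 2nd.
Extending down a 2nd: Ab4 → G4.
Statement 5 starts on G4 and keeps the same diatonic contour: G4 C4 Eb4 C4.

G4 C4 Eb4 C4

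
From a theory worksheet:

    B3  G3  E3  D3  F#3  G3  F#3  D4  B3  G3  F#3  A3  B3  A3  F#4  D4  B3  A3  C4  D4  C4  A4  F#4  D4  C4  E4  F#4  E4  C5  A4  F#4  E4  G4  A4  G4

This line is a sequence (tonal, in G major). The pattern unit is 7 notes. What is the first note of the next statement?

Taking 7-note groups, the heads are B3, D4, F#4, A4, C5: the pattern moves up a 3rd.
The next head, up a 3rd from C5, is E5.

E5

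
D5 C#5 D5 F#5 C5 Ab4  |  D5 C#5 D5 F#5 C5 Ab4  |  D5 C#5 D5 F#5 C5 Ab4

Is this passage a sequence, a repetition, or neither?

repetition

Each 6-note cell is identical (D5 C#5 D5 F#5 C5 Ab4), restated at the same pitch.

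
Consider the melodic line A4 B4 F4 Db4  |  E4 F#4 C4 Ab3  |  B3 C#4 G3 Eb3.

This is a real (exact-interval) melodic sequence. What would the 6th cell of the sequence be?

G#2 A#2 E2 C2

Taking 4-note groups, the heads are A4, E4, B3: the pattern moves down a 4th.
Continuing the starts: F#3 → C#3 → G#2.
Statement 6 starts on G#2 and keeps the same exact contour: G#2 A#2 E2 C2.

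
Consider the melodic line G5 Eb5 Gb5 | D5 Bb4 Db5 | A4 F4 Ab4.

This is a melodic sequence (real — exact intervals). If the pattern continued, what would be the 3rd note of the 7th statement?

C3

The unit is 3 notes. Position-3 pitches of the 3 shown cells: Gb5, Db5, Ab4.
Extending down a 4th: Eb4 → Bb3 → F3 → C3.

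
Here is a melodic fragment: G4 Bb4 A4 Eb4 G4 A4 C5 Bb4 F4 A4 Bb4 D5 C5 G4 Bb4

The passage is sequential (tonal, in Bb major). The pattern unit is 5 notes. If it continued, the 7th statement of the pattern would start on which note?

F5

Unit = 5 notes; the statements start on G4, A4, Bb4, moving up a 2nd each time.
Continuing: C5 → D5 → Eb5 → F5. Statement 7 starts on F5.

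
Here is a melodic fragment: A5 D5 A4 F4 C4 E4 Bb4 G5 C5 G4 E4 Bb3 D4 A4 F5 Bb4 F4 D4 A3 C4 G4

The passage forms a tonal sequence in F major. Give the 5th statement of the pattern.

D5 G4 D4 Bb3 F3 A3 E4

With a 7-note motive the entries are A5, G5, F5, each down a 2nd from the previous.
Continuing the starts: E5 → D5.
Statement 5 starts on D5 and keeps the same diatonic contour: D5 G4 D4 Bb3 F3 A3 E4.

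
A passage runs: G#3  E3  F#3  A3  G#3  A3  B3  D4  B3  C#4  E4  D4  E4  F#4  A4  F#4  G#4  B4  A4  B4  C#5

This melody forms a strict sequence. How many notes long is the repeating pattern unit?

7

Try groups of 7 (3 cells in 21 notes):
G#3 E3 F#3 A3 G#3 A3 B3 | D4 B3 C#4 E4 D4 E4 F#4 | A4 F#4 G#4 B4 A4 B4 C#5
Every group is a transposition up a 5th of the one before; no shorter unit works.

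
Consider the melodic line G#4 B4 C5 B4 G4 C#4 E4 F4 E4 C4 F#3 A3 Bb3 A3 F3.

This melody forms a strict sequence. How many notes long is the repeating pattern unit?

There are 15 notes; a 5-note unit gives 3 cells:
G#4 B4 C5 B4 G4 | C#4 E4 F4 E4 C4 | F#3 A3 Bb3 A3 F3
Every group is a transposition down a 5th of the one before; no shorter unit works.

5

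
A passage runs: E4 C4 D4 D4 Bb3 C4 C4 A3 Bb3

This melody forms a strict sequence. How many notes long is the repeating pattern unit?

3

9 notes total. Splitting into 3 groups of 3:
E4 C4 D4 | D4 Bb3 C4 | C4 A3 Bb3
Every group is a transposition down a 2nd of the one before; no shorter unit works.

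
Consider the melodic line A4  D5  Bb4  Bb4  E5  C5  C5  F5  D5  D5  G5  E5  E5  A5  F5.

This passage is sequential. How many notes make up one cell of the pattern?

3

15 notes total. Splitting into 5 groups of 3:
A4 D5 Bb4 | Bb4 E5 C5 | C5 F5 D5 | D5 G5 E5 | E5 A5 F5
Every group is a transposition up a 2nd of the one before; no shorter unit works.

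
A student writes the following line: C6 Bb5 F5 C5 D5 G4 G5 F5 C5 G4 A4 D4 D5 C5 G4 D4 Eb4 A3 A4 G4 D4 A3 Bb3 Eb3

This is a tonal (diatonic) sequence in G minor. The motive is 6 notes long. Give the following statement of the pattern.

Unit = 6 notes; the statements start on C6, G5, D5, A4, moving down a 4th each time.
Statement 5 starts on Eb4 and keeps the same diatonic contour: Eb4 D4 A3 Eb3 F3 Bb2.

Eb4 D4 A3 Eb3 F3 Bb2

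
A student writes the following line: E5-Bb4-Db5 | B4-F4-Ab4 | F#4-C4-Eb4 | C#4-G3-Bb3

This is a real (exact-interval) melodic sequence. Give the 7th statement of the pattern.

Unit = 3 notes; the statements start on E5, B4, F#4, C#4, moving down a 4th each time.
Extending down a 4th: G#3 → D#3 → A#2.
From A#2 the exact shape gives A#2 E2 G2.

A#2 E2 G2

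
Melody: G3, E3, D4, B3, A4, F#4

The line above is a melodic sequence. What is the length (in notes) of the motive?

Try groups of 2 (3 cells in 6 notes):
G3 E3 | D4 B3 | A4 F#4
Every group is a transposition up a 5th of the one before; no shorter unit works.

2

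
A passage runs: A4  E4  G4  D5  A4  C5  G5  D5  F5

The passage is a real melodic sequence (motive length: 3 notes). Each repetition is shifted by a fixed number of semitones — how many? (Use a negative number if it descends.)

Taking 3-note groups, the heads are A4, D5, G5: the pattern moves up a 4th.
A4→D5 is 74 − 69 = 5 semitones.

5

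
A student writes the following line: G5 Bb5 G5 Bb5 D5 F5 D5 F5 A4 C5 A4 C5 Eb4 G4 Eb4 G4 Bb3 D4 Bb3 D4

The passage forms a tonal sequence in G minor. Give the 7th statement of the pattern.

C3 Eb3 C3 Eb3

With a 4-note motive the entries are G5, D5, A4, Eb4, Bb3, each down a 4th from the previous.
Continuing the starts: F3 → C3.
From C3 the diatonic shape gives C3 Eb3 C3 Eb3.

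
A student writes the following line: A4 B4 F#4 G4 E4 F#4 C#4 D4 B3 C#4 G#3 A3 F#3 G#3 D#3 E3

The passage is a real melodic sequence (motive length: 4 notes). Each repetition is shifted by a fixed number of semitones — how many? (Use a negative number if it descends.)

-5

The 4-note cells begin on A4, E4, B3, F#3 — each down a 4th from the last.
A4 to E4 spans -5 semitones.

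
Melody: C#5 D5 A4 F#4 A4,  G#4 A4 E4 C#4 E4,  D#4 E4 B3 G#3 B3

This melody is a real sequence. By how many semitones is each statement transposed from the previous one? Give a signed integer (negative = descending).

-5

Unit = 5 notes; the statements start on C#5, G#4, D#4, moving down a 4th each time.
C#5→G#4 is 68 − 73 = -5 semitones.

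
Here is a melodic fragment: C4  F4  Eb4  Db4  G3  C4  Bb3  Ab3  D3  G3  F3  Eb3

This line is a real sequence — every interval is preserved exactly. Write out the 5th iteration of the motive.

With a 4-note motive the entries are C4, G3, D3, each down a 4th from the previous.
Carrying on: A2 → E2.
So cell 5 is E2 A2 G2 F2.

E2 A2 G2 F2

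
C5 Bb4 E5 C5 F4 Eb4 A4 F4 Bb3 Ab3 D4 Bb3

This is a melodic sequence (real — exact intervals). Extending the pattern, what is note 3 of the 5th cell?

The unit is 4 notes. Position-3 pitches of the 3 shown cells: E5, A4, D4.
Each moves down a 5th. Continuing: G3 → C3.

C3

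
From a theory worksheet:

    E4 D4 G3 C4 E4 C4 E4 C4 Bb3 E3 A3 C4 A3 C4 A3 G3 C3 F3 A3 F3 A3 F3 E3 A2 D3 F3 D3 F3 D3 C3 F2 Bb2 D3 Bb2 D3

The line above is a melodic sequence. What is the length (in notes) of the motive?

35 notes total. Splitting into 5 groups of 7:
E4 D4 G3 C4 E4 C4 E4 | C4 Bb3 E3 A3 C4 A3 C4 | A3 G3 C3 F3 A3 F3 A3 | F3 E3 A2 D3 F3 D3 F3 | D3 C3 F2 Bb2 D3 Bb2 D3
That's a consistent down a 3rd shift per cell, and no other grouping gives one.

7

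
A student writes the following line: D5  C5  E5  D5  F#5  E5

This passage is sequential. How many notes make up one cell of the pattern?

6 notes total. Splitting into 3 groups of 2:
D5 C5 | E5 D5 | F#5 E5
Each cell is the previous one up a 2nd — so the unit is 2 notes.

2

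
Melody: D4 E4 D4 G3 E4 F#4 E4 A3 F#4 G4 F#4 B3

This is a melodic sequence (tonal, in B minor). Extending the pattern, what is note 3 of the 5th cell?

A4

With 4-note cells, note 3 of each statement runs D4, E4, F#4.
Extending up a 2nd: G4 → A4.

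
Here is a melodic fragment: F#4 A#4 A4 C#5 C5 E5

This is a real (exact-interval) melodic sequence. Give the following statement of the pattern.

The 2-note cells begin on F#4, A4, C5 — each up a 3rd from the last.
From Eb5 the exact shape gives Eb5 G5.

Eb5 G5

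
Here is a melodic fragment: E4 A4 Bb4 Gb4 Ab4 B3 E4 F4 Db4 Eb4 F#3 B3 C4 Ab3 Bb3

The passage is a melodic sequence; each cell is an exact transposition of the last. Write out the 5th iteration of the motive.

G#2 C#3 D3 Bb2 C3

Taking 5-note groups, the heads are E4, B3, F#3: the pattern moves down a 4th.
Extending down a 4th: C#3 → G#2.
So cell 5 is G#2 C#3 D3 Bb2 C3.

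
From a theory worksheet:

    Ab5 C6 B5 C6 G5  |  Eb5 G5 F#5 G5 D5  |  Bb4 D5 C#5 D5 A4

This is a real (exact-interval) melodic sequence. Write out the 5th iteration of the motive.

With a 5-note motive the entries are Ab5, Eb5, Bb4, each down a 4th from the previous.
Extending down a 4th: F4 → C4.
Statement 5 starts on C4 and keeps the same exact contour: C4 E4 D#4 E4 B3.

C4 E4 D#4 E4 B3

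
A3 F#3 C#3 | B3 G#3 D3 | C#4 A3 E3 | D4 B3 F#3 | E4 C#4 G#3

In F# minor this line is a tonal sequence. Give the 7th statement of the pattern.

With a 3-note motive the entries are A3, B3, C#4, D4, E4, each up a 2nd from the previous.
Continuing the starts: F#4 → G#4.
From G#4 the diatonic shape gives G#4 E4 B3.

G#4 E4 B3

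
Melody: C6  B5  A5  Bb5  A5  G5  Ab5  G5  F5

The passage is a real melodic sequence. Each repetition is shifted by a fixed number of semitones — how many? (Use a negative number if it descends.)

-2

With a 3-note motive the entries are C6, Bb5, Ab5, each down a 2nd from the previous.
C6 to Bb5 spans -2 semitones.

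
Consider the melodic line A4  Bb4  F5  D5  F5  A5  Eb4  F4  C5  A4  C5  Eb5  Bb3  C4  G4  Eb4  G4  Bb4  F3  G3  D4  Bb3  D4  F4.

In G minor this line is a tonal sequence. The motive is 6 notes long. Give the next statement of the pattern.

C3 D3 A3 F3 A3 C4

With a 6-note motive the entries are A4, Eb4, Bb3, F3, each down a 4th from the previous.
So cell 5 is C3 D3 A3 F3 A3 C4.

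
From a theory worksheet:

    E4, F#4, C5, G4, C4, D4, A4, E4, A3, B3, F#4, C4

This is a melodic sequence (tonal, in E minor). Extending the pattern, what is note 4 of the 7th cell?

With 4-note cells, note 4 of each statement runs G4, E4, C4.
Extending down a 3rd: A3 → F#3 → D3 → B2.

B2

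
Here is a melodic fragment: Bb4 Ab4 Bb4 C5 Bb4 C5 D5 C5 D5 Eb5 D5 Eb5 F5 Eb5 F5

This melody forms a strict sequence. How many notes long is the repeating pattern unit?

Try groups of 3 (5 cells in 15 notes):
Bb4 Ab4 Bb4 | C5 Bb4 C5 | D5 C5 D5 | Eb5 D5 Eb5 | F5 Eb5 F5
That's a consistent up a 2nd shift per cell, and no other grouping gives one.

3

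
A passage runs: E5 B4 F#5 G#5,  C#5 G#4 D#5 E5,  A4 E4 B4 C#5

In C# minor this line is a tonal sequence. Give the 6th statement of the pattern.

Unit = 4 notes; the statements start on E5, C#5, A4, moving down a 3rd each time.
Carrying on: F#4 → D#4 → B3.
So cell 6 is B3 F#3 C#4 D#4.

B3 F#3 C#4 D#4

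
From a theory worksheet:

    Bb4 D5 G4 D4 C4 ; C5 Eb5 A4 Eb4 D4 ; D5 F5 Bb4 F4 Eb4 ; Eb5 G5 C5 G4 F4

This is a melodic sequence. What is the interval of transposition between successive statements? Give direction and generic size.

The 5-note cells begin on Bb4, C5, D5, Eb5 — each up a 2nd from the last.
Bb4 to C5 is up a 2nd.

up a 2nd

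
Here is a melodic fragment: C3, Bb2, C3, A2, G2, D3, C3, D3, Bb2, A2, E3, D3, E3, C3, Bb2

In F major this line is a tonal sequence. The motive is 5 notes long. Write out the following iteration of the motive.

F3 E3 F3 D3 C3

The 5-note cells begin on C3, D3, E3 — each up a 2nd from the last.
So cell 4 is F3 E3 F3 D3 C3.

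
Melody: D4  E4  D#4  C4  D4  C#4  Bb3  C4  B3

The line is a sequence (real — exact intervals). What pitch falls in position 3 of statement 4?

A3

With 3-note cells, note 3 of each statement runs D#4, C#4, B3.
From B3, down a 2nd gives A3.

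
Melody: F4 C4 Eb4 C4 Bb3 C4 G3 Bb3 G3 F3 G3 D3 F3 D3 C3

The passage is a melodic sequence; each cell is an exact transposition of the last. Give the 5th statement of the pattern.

Unit = 5 notes; the statements start on F4, C4, G3, moving down a 4th each time.
Extending down a 4th: D3 → A2.
Statement 5 starts on A2 and keeps the same exact contour: A2 E2 G2 E2 D2.

A2 E2 G2 E2 D2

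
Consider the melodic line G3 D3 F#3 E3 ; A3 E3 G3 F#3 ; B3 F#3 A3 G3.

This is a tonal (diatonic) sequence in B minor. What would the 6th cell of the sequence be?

Taking 4-note groups, the heads are G3, A3, B3: the pattern moves up a 2nd.
Continuing the starts: C#4 → D4 → E4.
Statement 6 starts on E4 and keeps the same diatonic contour: E4 B3 D4 C#4.

E4 B3 D4 C#4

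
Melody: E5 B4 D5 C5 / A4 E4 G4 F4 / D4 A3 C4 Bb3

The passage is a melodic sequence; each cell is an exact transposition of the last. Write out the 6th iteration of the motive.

Unit = 4 notes; the statements start on E5, A4, D4, moving down a 5th each time.
Continuing the starts: G3 → C3 → F2.
So cell 6 is F2 C2 Eb2 Db2.

F2 C2 Eb2 Db2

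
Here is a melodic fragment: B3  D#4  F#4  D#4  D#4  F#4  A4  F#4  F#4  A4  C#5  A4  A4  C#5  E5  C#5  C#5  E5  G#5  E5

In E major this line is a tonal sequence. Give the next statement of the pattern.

The 4-note cells begin on B3, D#4, F#4, A4, C#5 — each up a 3rd from the last.
So cell 6 is E5 G#5 B5 G#5.

E5 G#5 B5 G#5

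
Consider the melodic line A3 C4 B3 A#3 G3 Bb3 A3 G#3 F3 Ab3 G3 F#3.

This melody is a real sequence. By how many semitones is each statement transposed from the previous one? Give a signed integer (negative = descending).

Unit = 4 notes; the statements start on A3, G3, F3, moving down a 2nd each time.
A3 to G3 spans -2 semitones.

-2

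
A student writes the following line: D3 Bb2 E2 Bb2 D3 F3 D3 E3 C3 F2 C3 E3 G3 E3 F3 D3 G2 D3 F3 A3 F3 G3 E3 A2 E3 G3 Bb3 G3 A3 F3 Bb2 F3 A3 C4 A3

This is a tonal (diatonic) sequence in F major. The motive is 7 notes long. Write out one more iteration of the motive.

The 7-note cells begin on D3, E3, F3, G3, A3 — each up a 2nd from the last.
From Bb3 the diatonic shape gives Bb3 G3 C3 G3 Bb3 D4 Bb3.

Bb3 G3 C3 G3 Bb3 D4 Bb3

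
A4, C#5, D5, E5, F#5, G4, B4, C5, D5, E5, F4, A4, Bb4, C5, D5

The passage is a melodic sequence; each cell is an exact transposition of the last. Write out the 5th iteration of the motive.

Db4 F4 Gb4 Ab4 Bb4

The 5-note cells begin on A4, G4, F4 — each down a 2nd from the last.
Extending down a 2nd: Eb4 → Db4.
Statement 5 starts on Db4 and keeps the same exact contour: Db4 F4 Gb4 Ab4 Bb4.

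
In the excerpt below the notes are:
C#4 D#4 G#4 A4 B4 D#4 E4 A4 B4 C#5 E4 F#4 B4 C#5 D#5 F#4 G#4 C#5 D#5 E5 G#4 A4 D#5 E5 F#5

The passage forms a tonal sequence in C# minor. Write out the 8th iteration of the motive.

Taking 5-note groups, the heads are C#4, D#4, E4, F#4, G#4: the pattern moves up a 2nd.
Continuing the starts: A4 → B4 → C#5.
Statement 8 starts on C#5 and keeps the same diatonic contour: C#5 D#5 G#5 A5 B5.

C#5 D#5 G#5 A5 B5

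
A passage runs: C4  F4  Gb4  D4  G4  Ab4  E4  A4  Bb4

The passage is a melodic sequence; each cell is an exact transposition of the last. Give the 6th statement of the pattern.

Taking 3-note groups, the heads are C4, D4, E4: the pattern moves up a 2nd.
Continuing the starts: F#4 → G#4 → A#4.
So cell 6 is A#4 D#5 E5.

A#4 D#5 E5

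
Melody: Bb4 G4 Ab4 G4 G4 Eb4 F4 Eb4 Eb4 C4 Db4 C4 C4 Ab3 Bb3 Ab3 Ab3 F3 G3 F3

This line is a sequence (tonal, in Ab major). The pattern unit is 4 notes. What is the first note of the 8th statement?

The 4-note cells begin on Bb4, G4, Eb4, C4, Ab3 — each down a 3rd from the last.
Continuing: F3 → Db3 → Bb2. Statement 8 starts on Bb2.

Bb2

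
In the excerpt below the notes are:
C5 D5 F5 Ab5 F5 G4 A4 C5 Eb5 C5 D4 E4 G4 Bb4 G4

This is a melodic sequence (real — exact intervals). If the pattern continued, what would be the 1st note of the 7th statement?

F#2

Grouping in 5s, the 1st note of each cell is C5, G4, D4.
Carrying that down a 4th forward: A3 → E3 → B2 → F#2.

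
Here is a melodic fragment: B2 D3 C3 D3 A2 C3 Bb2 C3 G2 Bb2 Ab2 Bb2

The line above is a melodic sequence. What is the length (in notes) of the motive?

4

There are 12 notes; a 4-note unit gives 3 cells:
B2 D3 C3 D3 | A2 C3 Bb2 C3 | G2 Bb2 Ab2 Bb2
Every group is a transposition down a 2nd of the one before; no shorter unit works.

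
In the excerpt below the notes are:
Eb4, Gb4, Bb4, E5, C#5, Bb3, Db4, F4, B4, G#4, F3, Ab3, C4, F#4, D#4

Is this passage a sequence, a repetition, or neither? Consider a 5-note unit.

Each 5-note cell is the previous one transposed down a 4th.

sequence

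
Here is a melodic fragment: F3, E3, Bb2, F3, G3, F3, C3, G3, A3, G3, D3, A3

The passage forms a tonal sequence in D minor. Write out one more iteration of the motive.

Unit = 4 notes; the statements start on F3, G3, A3, moving up a 2nd each time.
So cell 4 is Bb3 A3 E3 Bb3.

Bb3 A3 E3 Bb3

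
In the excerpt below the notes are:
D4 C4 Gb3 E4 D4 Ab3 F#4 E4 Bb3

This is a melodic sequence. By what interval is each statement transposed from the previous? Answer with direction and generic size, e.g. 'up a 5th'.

The 3-note cells begin on D4, E4, F#4 — each up a 2nd from the last.
From D4 to E4: up a 2nd.

up a 2nd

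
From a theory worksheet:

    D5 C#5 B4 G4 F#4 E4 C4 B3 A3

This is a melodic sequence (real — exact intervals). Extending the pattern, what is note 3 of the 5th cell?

The unit is 3 notes. Position-3 pitches of the 3 shown cells: B4, E4, A3.
Extending down a 5th: D3 → G2.

G2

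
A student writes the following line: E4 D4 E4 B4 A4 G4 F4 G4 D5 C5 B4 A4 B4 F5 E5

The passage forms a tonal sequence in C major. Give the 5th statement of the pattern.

Taking 5-note groups, the heads are E4, G4, B4: the pattern moves up a 3rd.
Continuing the starts: D5 → F5.
Statement 5 starts on F5 and keeps the same diatonic contour: F5 E5 F5 C6 B5.

F5 E5 F5 C6 B5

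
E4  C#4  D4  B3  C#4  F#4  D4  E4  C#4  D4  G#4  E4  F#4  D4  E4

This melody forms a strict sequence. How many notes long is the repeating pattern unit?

15 notes total. Splitting into 3 groups of 5:
E4 C#4 D4 B3 C#4 | F#4 D4 E4 C#4 D4 | G#4 E4 F#4 D4 E4
Each cell is the previous one up a 2nd — so the unit is 5 notes.

5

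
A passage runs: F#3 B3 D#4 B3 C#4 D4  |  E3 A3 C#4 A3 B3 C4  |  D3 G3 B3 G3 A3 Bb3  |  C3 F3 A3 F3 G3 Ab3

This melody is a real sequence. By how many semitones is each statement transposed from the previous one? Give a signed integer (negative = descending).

-2

With a 6-note motive the entries are F#3, E3, D3, C3, each down a 2nd from the previous.
F#3 to E3 spans -2 semitones.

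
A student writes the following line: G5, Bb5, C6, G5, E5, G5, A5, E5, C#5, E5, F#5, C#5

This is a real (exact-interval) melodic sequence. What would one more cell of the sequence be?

A#4 C#5 D#5 A#4

With a 4-note motive the entries are G5, E5, C#5, each down a 3rd from the previous.
Statement 4 starts on A#4 and keeps the same exact contour: A#4 C#5 D#5 A#4.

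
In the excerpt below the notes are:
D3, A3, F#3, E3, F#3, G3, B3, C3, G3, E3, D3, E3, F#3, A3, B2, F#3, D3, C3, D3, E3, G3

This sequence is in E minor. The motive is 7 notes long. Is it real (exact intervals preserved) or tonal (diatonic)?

Every note is diatonic to E minor.
Cell 1 has +1 semitones from note 5 to 6, but cell 2 has +2 — the interval quality changes while the contour stays the same, which is the hallmark of a tonal sequence.

tonal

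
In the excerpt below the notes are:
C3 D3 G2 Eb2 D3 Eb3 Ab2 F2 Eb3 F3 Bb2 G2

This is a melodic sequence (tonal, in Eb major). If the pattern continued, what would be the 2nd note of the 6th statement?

With 4-note cells, note 2 of each statement runs D3, Eb3, F3.
Each moves up a 2nd. Continuing: G3 → Ab3 → Bb3.

Bb3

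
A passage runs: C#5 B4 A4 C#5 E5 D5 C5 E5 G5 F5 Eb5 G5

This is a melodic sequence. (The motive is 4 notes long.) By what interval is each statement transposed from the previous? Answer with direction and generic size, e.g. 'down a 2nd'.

up a 3rd

Unit = 4 notes; the statements start on C#5, E5, G5, moving up a 3rd each time.
From C#5 to E5: up a 3rd.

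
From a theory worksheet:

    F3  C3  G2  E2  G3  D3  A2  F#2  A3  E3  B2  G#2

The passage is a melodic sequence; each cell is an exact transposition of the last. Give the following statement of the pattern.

The 4-note cells begin on F3, G3, A3 — each up a 2nd from the last.
So cell 4 is B3 F#3 C#3 A#2.

B3 F#3 C#3 A#2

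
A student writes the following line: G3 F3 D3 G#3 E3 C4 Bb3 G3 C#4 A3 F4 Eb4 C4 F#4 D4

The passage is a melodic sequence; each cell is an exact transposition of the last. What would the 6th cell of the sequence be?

Ab5 Gb5 Eb5 A5 F5

The 5-note cells begin on G3, C4, F4 — each up a 4th from the last.
Continuing the starts: Bb4 → Eb5 → Ab5.
Statement 6 starts on Ab5 and keeps the same exact contour: Ab5 Gb5 Eb5 A5 F5.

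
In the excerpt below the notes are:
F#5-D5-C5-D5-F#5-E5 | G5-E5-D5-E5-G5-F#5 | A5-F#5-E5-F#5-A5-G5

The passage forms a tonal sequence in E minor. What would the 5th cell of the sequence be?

C6 A5 G5 A5 C6 B5

With a 6-note motive the entries are F#5, G5, A5, each up a 2nd from the previous.
Extending up a 2nd: B5 → C6.
From C6 the diatonic shape gives C6 A5 G5 A5 C6 B5.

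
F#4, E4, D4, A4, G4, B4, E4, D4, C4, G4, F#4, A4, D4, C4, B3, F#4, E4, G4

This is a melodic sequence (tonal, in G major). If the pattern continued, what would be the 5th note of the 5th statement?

With 6-note cells, note 5 of each statement runs G4, F#4, E4.
Each moves down a 2nd. Continuing: D4 → C4.

C4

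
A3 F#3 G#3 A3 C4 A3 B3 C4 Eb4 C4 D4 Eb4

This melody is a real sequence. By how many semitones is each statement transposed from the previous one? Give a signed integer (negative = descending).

3

Taking 4-note groups, the heads are A3, C4, Eb4: the pattern moves up a 3rd.
A3→C4 is 60 − 57 = 3 semitones.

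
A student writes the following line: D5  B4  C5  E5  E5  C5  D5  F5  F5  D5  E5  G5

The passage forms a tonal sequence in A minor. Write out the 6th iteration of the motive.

B5 G5 A5 C6

Unit = 4 notes; the statements start on D5, E5, F5, moving up a 2nd each time.
Carrying on: G5 → A5 → B5.
Statement 6 starts on B5 and keeps the same diatonic contour: B5 G5 A5 C6.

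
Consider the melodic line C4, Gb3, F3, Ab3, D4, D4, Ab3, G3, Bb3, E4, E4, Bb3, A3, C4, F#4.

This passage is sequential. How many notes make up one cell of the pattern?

5

There are 15 notes; a 5-note unit gives 3 cells:
C4 Gb3 F3 Ab3 D4 | D4 Ab3 G3 Bb3 E4 | E4 Bb3 A3 C4 F#4
Each cell is the previous one up a 2nd — so the unit is 5 notes.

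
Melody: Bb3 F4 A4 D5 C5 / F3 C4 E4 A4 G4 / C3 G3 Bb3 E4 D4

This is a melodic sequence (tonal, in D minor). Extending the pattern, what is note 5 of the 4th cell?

A3

With 5-note cells, note 5 of each statement runs C5, G4, D4.
One more down a 4th gives A3.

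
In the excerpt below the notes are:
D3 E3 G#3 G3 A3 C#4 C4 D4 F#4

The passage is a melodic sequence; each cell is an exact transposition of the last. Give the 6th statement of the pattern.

Eb5 F5 A5

With a 3-note motive the entries are D3, G3, C4, each up a 4th from the previous.
Continuing the starts: F4 → Bb4 → Eb5.
So cell 6 is Eb5 F5 A5.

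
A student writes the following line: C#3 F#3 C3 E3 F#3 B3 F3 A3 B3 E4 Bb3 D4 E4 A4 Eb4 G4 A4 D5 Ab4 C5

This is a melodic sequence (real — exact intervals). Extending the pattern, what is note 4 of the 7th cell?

Grouping in 4s, the 4th note of each cell is E3, A3, D4, G4, C5.
Extending up a 4th: F5 → Bb5.

Bb5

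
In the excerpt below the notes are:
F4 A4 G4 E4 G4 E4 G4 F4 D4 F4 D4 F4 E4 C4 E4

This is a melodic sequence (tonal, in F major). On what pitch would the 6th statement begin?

A3

Unit = 5 notes; the statements start on F4, E4, D4, moving down a 2nd each time.
Continuing: C4 → Bb3 → A3. Statement 6 starts on A3.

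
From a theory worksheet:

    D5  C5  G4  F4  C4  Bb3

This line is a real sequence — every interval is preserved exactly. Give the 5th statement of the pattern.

The 2-note cells begin on D5, G4, C4 — each down a 5th from the last.
Continuing the starts: F3 → Bb2.
From Bb2 the exact shape gives Bb2 Ab2.

Bb2 Ab2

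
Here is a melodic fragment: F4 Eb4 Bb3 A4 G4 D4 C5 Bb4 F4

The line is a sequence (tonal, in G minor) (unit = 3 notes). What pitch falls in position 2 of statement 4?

D5

With 3-note cells, note 2 of each statement runs Eb4, G4, Bb4.
From Bb4, up a 3rd gives D5.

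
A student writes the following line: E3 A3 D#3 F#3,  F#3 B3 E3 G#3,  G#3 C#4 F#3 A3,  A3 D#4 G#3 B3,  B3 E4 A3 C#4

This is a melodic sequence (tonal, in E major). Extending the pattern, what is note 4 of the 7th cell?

With 4-note cells, note 4 of each statement runs F#3, G#3, A3, B3, C#4.
Extending up a 2nd: D#4 → E4.

E4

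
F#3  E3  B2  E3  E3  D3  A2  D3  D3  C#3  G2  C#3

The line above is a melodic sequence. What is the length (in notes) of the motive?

4

Try groups of 4 (3 cells in 12 notes):
F#3 E3 B2 E3 | E3 D3 A2 D3 | D3 C#3 G2 C#3
Every group is a transposition down a 2nd of the one before; no shorter unit works.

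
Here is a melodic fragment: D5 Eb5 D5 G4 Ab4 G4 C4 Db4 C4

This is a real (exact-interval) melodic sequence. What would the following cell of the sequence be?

F3 Gb3 F3

The 3-note cells begin on D5, G4, C4 — each down a 5th from the last.
From F3 the exact shape gives F3 Gb3 F3.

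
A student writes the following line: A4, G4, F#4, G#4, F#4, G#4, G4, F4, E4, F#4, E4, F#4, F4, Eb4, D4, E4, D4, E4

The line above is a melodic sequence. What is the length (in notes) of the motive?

6

There are 18 notes; a 6-note unit gives 3 cells:
A4 G4 F#4 G#4 F#4 G#4 | G4 F4 E4 F#4 E4 F#4 | F4 Eb4 D4 E4 D4 E4
That's a consistent down a 2nd shift per cell, and no other grouping gives one.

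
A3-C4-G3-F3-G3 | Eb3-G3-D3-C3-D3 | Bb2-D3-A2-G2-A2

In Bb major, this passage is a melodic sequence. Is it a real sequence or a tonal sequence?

Every note is diatonic to Bb major.
Cell 1 has +3 semitones from note 1 to 2, but cell 2 has +4 — the interval quality changes while the contour stays the same, which is the hallmark of a tonal sequence.

tonal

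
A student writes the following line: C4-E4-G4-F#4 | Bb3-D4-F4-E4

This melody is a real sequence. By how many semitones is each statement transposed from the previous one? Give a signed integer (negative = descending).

With a 4-note motive the entries are C4, Bb3, each down a 2nd from the previous.
C4→Bb3 is 58 − 60 = -2 semitones.

-2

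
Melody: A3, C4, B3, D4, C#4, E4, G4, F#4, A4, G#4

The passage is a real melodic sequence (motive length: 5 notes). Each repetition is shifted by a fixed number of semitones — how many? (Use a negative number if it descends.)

7

Taking 5-note groups, the heads are A3, E4: the pattern moves up a 5th.
A3→E4 is 64 − 57 = 7 semitones.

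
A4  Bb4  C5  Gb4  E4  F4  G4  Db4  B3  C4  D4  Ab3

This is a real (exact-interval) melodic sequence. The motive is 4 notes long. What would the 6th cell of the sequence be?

Unit = 4 notes; the statements start on A4, E4, B3, moving down a 4th each time.
Carrying on: F#3 → C#3 → G#2.
So cell 6 is G#2 A2 B2 F2.

G#2 A2 B2 F2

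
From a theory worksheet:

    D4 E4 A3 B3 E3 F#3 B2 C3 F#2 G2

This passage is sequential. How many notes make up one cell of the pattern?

There are 10 notes; a 2-note unit gives 5 cells:
D4 E4 | A3 B3 | E3 F#3 | B2 C3 | F#2 G2
Each cell is the previous one down a 4th — so the unit is 2 notes.

2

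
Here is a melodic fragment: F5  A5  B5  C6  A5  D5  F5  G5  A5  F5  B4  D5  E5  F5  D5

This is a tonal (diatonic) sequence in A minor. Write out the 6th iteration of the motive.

C4 E4 F4 G4 E4

Taking 5-note groups, the heads are F5, D5, B4: the pattern moves down a 3rd.
Continuing the starts: G4 → E4 → C4.
From C4 the diatonic shape gives C4 E4 F4 G4 E4.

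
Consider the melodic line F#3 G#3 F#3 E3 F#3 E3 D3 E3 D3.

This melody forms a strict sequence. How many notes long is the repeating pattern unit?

3

There are 9 notes; a 3-note unit gives 3 cells:
F#3 G#3 F#3 | E3 F#3 E3 | D3 E3 D3
Every group is a transposition down a 2nd of the one before; no shorter unit works.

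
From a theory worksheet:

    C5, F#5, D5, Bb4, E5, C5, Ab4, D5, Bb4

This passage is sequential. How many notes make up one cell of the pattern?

There are 9 notes; a 3-note unit gives 3 cells:
C5 F#5 D5 | Bb4 E5 C5 | Ab4 D5 Bb4
Every group is a transposition down a 2nd of the one before; no shorter unit works.

3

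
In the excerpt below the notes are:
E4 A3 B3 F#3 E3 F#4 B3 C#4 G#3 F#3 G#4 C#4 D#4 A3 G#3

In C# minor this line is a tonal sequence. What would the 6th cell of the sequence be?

With a 5-note motive the entries are E4, F#4, G#4, each up a 2nd from the previous.
Carrying on: A4 → B4 → C#5.
Statement 6 starts on C#5 and keeps the same diatonic contour: C#5 F#4 G#4 D#4 C#4.

C#5 F#4 G#4 D#4 C#4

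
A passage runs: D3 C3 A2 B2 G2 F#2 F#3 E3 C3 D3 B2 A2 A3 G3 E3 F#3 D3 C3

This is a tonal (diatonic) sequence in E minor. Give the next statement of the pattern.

Taking 6-note groups, the heads are D3, F#3, A3: the pattern moves up a 3rd.
So cell 4 is C4 B3 G3 A3 F#3 E3.

C4 B3 G3 A3 F#3 E3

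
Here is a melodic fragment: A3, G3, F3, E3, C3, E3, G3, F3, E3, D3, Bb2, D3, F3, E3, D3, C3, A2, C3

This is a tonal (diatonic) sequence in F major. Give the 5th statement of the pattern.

D3 C3 Bb2 A2 F2 A2

Unit = 6 notes; the statements start on A3, G3, F3, moving down a 2nd each time.
Continuing the starts: E3 → D3.
So cell 5 is D3 C3 Bb2 A2 F2 A2.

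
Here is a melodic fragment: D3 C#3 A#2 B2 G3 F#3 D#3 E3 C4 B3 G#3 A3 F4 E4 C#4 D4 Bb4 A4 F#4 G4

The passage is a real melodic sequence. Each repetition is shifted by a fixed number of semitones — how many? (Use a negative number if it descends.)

5

With a 4-note motive the entries are D3, G3, C4, F4, Bb4, each up a 4th from the previous.
D3→G3 is 55 − 50 = 5 semitones.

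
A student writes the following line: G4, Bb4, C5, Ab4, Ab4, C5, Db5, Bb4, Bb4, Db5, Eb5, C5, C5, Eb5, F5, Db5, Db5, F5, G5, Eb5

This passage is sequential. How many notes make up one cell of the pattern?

20 notes total. Splitting into 5 groups of 4:
G4 Bb4 C5 Ab4 | Ab4 C5 Db5 Bb4 | Bb4 Db5 Eb5 C5 | C5 Eb5 F5 Db5 | Db5 F5 G5 Eb5
Each cell is the previous one up a 2nd — so the unit is 4 notes.

4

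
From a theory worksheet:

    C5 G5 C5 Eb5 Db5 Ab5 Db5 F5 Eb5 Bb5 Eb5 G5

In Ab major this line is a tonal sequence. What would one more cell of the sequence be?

With a 4-note motive the entries are C5, Db5, Eb5, each up a 2nd from the previous.
Statement 4 starts on F5 and keeps the same diatonic contour: F5 C6 F5 Ab5.

F5 C6 F5 Ab5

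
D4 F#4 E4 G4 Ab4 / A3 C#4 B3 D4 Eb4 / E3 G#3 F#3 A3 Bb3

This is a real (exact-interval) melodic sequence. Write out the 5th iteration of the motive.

With a 5-note motive the entries are D4, A3, E3, each down a 4th from the previous.
Carrying on: B2 → F#2.
Statement 5 starts on F#2 and keeps the same exact contour: F#2 A#2 G#2 B2 C3.

F#2 A#2 G#2 B2 C3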